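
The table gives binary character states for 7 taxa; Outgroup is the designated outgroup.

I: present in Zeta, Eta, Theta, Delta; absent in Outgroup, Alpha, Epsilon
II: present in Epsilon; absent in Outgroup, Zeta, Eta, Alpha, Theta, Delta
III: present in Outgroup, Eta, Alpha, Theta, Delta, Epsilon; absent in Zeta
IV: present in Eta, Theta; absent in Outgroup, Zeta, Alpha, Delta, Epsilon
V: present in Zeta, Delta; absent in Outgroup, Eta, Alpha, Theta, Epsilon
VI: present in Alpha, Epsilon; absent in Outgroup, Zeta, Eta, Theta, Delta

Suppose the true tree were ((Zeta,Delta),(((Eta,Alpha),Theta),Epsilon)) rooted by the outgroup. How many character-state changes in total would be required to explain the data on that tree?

10

Map each character onto ((Zeta,Delta),(((Eta,Alpha),Theta),Epsilon)) (rooted by Outgroup) and count the minimum state changes it requires (Fitch parsimony):
I: 3; II: 1; III: 1; IV: 2; V: 1; VI: 2.
Total tree length = 10.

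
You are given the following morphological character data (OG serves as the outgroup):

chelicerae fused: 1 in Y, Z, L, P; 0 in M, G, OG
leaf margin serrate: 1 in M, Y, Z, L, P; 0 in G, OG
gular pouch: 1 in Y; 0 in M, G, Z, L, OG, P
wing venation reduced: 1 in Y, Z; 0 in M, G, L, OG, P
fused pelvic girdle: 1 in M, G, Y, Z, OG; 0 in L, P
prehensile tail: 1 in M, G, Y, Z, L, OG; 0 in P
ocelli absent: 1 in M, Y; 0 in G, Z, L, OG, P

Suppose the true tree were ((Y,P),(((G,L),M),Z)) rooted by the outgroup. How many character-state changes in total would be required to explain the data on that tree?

13

Map each character onto ((Y,P),(((G,L),M),Z)) (rooted by OG) and count the minimum state changes it requires (Fitch parsimony):
chelicerae fused: 3; leaf margin serrate: 2; gular pouch: 1; wing venation reduced: 2; fused pelvic girdle: 2; prehensile tail: 1; ocelli absent: 2.
Total tree length = 13.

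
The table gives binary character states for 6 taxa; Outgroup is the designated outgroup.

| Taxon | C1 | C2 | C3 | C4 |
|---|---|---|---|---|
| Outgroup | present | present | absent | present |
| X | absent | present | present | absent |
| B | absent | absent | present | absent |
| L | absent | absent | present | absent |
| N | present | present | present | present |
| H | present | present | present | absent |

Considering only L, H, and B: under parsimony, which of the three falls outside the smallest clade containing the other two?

H

Character polarity is set by the outgroup: the derived state is whichever differs from the outgroup's state, so for C1, C2, C4 the derived state is 'absent', and for the remaining characters it is 'present'.
C1 (derived state 'absent') is shared by B, L, and X — a synapomorphy uniting that clade.
Only B and L show the derived state 'absent' for C2, supporting them as a clade.
All ingroup taxa share the derived state 'present' for C3; it defines the ingroup but does not resolve relationships within it.
C4: derived state 'absent' in B, H, L, and X only — synapomorphy for {B, H, L, X}.
Most parsimonious ingroup topology: (((X,(B,L)),H),N).
B and L share a more recent common ancestor with each other than either does with H, so H is the least closely related of the three.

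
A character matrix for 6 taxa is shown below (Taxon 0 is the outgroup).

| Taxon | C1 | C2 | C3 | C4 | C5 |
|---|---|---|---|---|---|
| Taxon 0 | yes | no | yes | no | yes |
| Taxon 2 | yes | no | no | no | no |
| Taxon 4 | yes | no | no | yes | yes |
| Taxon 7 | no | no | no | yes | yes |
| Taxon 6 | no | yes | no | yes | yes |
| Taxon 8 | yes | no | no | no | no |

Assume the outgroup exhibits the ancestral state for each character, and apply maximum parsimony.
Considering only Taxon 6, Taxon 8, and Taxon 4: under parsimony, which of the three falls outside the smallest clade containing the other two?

Taxon 8

Character polarity is set by the outgroup: the derived state is whichever differs from the outgroup's state, so for C1, C3, C5 the derived state is 'no', and for the remaining characters it is 'yes'.
C1 (derived state 'no') is shared by Taxon 6 and Taxon 7 — a synapomorphy uniting that clade.
C2: derived state 'yes' in Taxon 6 only — an autapomorphy, so it tells us nothing about relationships among taxa.
All ingroup taxa share the derived state 'no' for C3; it defines the ingroup but does not resolve relationships within it.
C4 (derived state 'yes') is shared by Taxon 4, Taxon 6, and Taxon 7 — a synapomorphy uniting that clade.
C5 (derived state 'no') is shared by Taxon 2 and Taxon 8 — a synapomorphy uniting that clade.
Most parsimonious ingroup topology: ((Taxon 2,Taxon 8),((Taxon 7,Taxon 6),Taxon 4)).
Taxon 6 and Taxon 4 share a more recent common ancestor with each other than either does with Taxon 8, so Taxon 8 is the least closely related of the three.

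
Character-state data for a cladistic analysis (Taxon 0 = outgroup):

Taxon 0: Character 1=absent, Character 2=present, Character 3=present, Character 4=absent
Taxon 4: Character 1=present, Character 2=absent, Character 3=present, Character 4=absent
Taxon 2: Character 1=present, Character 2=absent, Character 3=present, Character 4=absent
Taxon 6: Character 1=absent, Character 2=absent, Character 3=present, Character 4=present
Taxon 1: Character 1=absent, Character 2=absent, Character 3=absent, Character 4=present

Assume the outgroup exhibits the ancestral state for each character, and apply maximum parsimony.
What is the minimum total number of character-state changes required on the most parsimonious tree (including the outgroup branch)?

4

Character polarity is set by the outgroup: the derived state is whichever differs from the outgroup's state, so for Character 2, Character 3 the derived state is 'absent', and for the remaining characters it is 'present'.
Only Taxon 2 and Taxon 4 show the derived state 'present' for Character 1, supporting them as a clade.
Character 2 (derived state 'absent') is shared by all ingroup taxa — unites the whole ingroup.
Character 3: derived state 'absent' in Taxon 1 only — an autapomorphy, so it tells us nothing about relationships among taxa.
Character 4 (derived state 'present') is shared by Taxon 1 and Taxon 6 — a synapomorphy uniting that clade.
Most parsimonious ingroup topology: ((Taxon 4,Taxon 2),(Taxon 6,Taxon 1)).
Changes per character on this tree: Character 1: 1; Character 2: 1; Character 3: 1; Character 4: 1.
Total = 4.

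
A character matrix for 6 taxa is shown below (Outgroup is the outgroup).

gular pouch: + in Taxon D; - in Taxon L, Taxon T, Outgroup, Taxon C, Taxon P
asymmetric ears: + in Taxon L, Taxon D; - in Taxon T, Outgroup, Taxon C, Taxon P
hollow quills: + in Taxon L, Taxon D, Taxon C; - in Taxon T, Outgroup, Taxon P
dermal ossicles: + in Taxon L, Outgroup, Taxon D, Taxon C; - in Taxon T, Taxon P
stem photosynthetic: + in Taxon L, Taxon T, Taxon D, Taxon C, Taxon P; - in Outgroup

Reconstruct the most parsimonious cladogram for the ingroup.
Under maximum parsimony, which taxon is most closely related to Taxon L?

Taxon D

Character polarity is set by the outgroup: the derived state is whichever differs from the outgroup's state, so for dermal ossicles the derived state is '-', and for the remaining characters it is '+'.
gular pouch (derived state '+') is unique to Taxon D (autapomorphy; uninformative for grouping).
asymmetric ears: derived state '+' in Taxon D and Taxon L only — synapomorphy for {Taxon D, Taxon L}.
Only Taxon C, Taxon D, and Taxon L show the derived state '+' for hollow quills, supporting them as a clade.
dermal ossicles (derived state '-') is shared by Taxon P and Taxon T — a synapomorphy uniting that clade.
stem photosynthetic (derived state '+') is shared by all ingroup taxa — unites the whole ingroup.
Most parsimonious ingroup topology: (((Taxon D,Taxon L),Taxon C),(Taxon P,Taxon T)).
Taxon L and Taxon D form a cherry on this tree, so they are sister taxa.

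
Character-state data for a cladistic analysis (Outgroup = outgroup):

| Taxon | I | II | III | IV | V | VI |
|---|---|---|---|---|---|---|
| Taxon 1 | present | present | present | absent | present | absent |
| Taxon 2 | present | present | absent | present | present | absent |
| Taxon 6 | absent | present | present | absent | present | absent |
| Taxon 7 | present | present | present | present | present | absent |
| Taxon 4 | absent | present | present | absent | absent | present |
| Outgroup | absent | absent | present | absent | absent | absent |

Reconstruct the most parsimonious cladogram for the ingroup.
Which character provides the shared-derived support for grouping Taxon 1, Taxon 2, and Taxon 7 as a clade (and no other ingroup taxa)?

Character polarity is set by the outgroup: the derived state is whichever differs from the outgroup's state, so for III the derived state is 'absent', and for the remaining characters it is 'present'.
Only Taxon 1, Taxon 2, and Taxon 7 show the derived state 'present' for I, supporting them as a clade.
All ingroup taxa share the derived state 'present' for II; it defines the ingroup but does not resolve relationships within it.
III (derived state 'absent') is unique to Taxon 2 (autapomorphy; uninformative for grouping).
Only Taxon 2 and Taxon 7 show the derived state 'present' for IV, supporting them as a clade.
V: derived state 'present' in Taxon 1, Taxon 2, Taxon 6, and Taxon 7 only — synapomorphy for {Taxon 1, Taxon 2, Taxon 6, Taxon 7}.
VI: derived state 'present' in Taxon 4 only — an autapomorphy, so it tells us nothing about relationships among taxa.
Most parsimonious ingroup topology: (Taxon 4,(Taxon 6,(Taxon 1,(Taxon 2,Taxon 7)))).
The clade {Taxon 1, Taxon 2, Taxon 7} is supported by I: its derived state 'present' occurs in exactly those taxa and in no other taxon (including the outgroup).

I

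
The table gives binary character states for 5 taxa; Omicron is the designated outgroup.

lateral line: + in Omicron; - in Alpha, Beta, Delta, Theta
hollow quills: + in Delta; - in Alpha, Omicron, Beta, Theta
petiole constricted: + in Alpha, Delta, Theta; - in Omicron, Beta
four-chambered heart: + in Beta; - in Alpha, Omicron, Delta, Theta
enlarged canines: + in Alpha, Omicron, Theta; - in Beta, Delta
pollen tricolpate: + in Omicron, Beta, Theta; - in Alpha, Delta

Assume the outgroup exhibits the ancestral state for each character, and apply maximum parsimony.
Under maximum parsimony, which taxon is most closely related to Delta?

Character polarity is set by the outgroup: the derived state is whichever differs from the outgroup's state, so for lateral line, enlarged canines, pollen tricolpate the derived state is '-', and for the remaining characters it is '+'.
lateral line (derived state '-') is shared by all ingroup taxa — unites the whole ingroup.
hollow quills: derived state '+' in Delta only — an autapomorphy, so it tells us nothing about relationships among taxa.
Only Alpha, Delta, and Theta show the derived state '+' for petiole constricted, supporting them as a clade.
four-chambered heart: derived state '+' in Beta only — an autapomorphy, so it tells us nothing about relationships among taxa.
enlarged canines (state '-') occurs in Beta and Delta but conflicts with the nesting implied by the other characters — most parsimoniously interpreted as homoplasy.
pollen tricolpate: derived state '-' in Alpha and Delta only — synapomorphy for {Alpha, Delta}.
Most parsimonious ingroup topology: (Beta,((Alpha,Delta),Theta)).
Delta and Alpha form a cherry on this tree, so they are sister taxa.

Alpha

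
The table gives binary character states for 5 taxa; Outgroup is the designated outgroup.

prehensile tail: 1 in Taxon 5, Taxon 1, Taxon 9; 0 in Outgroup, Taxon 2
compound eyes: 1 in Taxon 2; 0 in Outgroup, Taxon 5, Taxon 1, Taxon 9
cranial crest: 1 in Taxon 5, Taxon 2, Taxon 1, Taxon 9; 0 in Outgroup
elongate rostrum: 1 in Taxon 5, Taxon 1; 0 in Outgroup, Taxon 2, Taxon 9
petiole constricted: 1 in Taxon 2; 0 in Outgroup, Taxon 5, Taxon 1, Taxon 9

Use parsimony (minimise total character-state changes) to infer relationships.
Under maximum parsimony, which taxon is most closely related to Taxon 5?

Taxon 1

The outgroup has state '0' for every character, so '1' is the derived state throughout.
prehensile tail (derived state '1') is shared by Taxon 1, Taxon 5, and Taxon 9 — a synapomorphy uniting that clade.
compound eyes (derived state '1') is unique to Taxon 2 (autapomorphy; uninformative for grouping).
All ingroup taxa share the derived state '1' for cranial crest; it defines the ingroup but does not resolve relationships within it.
Only Taxon 1 and Taxon 5 show the derived state '1' for elongate rostrum, supporting them as a clade.
petiole constricted (derived state '1') is unique to Taxon 2 (autapomorphy; uninformative for grouping).
Most parsimonious ingroup topology: (((Taxon 5,Taxon 1),Taxon 9),Taxon 2).
Taxon 5 and Taxon 1 form a cherry on this tree, so they are sister taxa.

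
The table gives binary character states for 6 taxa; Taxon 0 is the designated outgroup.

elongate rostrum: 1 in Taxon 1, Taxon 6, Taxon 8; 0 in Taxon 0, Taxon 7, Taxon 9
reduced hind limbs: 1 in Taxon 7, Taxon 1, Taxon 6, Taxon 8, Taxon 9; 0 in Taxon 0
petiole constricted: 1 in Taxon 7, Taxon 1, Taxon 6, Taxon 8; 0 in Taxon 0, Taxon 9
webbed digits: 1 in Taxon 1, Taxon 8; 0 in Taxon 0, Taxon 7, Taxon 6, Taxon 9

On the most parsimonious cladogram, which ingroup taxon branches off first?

Taxon 9

The outgroup has state '0' for every character, so '1' is the derived state throughout.
elongate rostrum (derived state '1') is shared by Taxon 1, Taxon 6, and Taxon 8 — a synapomorphy uniting that clade.
All ingroup taxa share the derived state '1' for reduced hind limbs; it defines the ingroup but does not resolve relationships within it.
petiole constricted: derived state '1' in Taxon 1, Taxon 6, Taxon 7, and Taxon 8 only — synapomorphy for {Taxon 1, Taxon 6, Taxon 7, Taxon 8}.
webbed digits: derived state '1' in Taxon 1 and Taxon 8 only — synapomorphy for {Taxon 1, Taxon 8}.
Most parsimonious ingroup topology: ((Taxon 7,((Taxon 1,Taxon 8),Taxon 6)),Taxon 9).
Taxon 9 is sister to the clade containing all other ingroup taxa, so it is the earliest-diverging (most basal) ingroup lineage.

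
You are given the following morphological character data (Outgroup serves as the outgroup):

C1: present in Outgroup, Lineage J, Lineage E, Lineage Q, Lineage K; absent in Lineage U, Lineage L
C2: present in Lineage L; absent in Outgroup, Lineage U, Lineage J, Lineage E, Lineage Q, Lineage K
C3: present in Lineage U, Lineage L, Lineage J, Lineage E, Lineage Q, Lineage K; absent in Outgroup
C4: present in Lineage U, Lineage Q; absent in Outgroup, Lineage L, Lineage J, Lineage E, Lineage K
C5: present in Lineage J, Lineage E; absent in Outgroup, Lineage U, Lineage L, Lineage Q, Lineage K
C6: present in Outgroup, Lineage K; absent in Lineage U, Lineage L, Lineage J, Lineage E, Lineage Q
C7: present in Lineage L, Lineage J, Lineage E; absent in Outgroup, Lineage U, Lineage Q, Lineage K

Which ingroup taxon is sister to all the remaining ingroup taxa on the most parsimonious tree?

Character polarity is set by the outgroup: the derived state is whichever differs from the outgroup's state, so for C1, C6 the derived state is 'absent', and for the remaining characters it is 'present'.
C1 (state 'absent') occurs in Lineage L and Lineage U but conflicts with the nesting implied by the other characters — most parsimoniously interpreted as homoplasy.
C2 (derived state 'present') is unique to Lineage L (autapomorphy; uninformative for grouping).
C3 (derived state 'present') is shared by all ingroup taxa — unites the whole ingroup.
C4 (derived state 'present') is shared by Lineage Q and Lineage U — a synapomorphy uniting that clade.
Only Lineage E and Lineage J show the derived state 'present' for C5, supporting them as a clade.
C6 (derived state 'absent') is shared by Lineage E, Lineage J, Lineage L, Lineage Q, and Lineage U — a synapomorphy uniting that clade.
Only Lineage E, Lineage J, and Lineage L show the derived state 'present' for C7, supporting them as a clade.
Most parsimonious ingroup topology: (((Lineage U,Lineage Q),(Lineage L,(Lineage J,Lineage E))),Lineage K).
Lineage K is sister to the clade containing all other ingroup taxa, so it is the earliest-diverging (most basal) ingroup lineage.

Lineage K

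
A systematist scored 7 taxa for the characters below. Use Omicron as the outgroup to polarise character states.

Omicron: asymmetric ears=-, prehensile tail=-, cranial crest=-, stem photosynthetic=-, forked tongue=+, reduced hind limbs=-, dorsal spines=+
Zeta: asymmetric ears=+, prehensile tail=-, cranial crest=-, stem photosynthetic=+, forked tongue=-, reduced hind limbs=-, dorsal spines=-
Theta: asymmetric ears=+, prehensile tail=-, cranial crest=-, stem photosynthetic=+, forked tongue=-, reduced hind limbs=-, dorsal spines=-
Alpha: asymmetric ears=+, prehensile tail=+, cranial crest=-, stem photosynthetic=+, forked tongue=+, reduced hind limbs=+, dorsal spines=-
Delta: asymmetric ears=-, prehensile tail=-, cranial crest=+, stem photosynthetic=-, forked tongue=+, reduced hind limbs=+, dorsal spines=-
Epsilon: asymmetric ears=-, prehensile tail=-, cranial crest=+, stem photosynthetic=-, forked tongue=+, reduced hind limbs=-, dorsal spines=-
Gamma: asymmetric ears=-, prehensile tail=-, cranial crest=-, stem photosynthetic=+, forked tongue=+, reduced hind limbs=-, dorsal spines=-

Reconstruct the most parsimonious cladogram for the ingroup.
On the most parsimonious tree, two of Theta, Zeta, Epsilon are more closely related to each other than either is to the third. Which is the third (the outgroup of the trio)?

Character polarity is set by the outgroup: the derived state is whichever differs from the outgroup's state, so for forked tongue, dorsal spines the derived state is '-', and for the remaining characters it is '+'.
asymmetric ears: derived state '+' in Alpha, Theta, and Zeta only — synapomorphy for {Alpha, Theta, Zeta}.
prehensile tail (derived state '+') is unique to Alpha (autapomorphy; uninformative for grouping).
Only Delta and Epsilon show the derived state '+' for cranial crest, supporting them as a clade.
stem photosynthetic: derived state '+' in Alpha, Gamma, Theta, and Zeta only — synapomorphy for {Alpha, Gamma, Theta, Zeta}.
Only Theta and Zeta show the derived state '-' for forked tongue, supporting them as a clade.
reduced hind limbs groups Alpha and Delta, which is incompatible with the clades supported by the remaining characters; treating it as convergent (homoplasy) costs fewer steps than any alternative tree.
dorsal spines (derived state '-') is shared by all ingroup taxa — unites the whole ingroup.
Most parsimonious ingroup topology: ((((Zeta,Theta),Alpha),Gamma),(Delta,Epsilon)).
Zeta and Theta share a more recent common ancestor with each other than either does with Epsilon, so Epsilon is the least closely related of the three.

Epsilon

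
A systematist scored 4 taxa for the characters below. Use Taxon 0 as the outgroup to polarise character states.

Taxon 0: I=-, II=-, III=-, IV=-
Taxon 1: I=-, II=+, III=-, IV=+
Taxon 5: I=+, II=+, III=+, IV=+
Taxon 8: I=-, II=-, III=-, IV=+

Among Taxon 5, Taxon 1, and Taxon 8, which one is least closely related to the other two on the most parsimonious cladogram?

Taxon 8

The outgroup has state '-' for every character, so '+' is the derived state throughout.
I (derived state '+') is unique to Taxon 5 (autapomorphy; uninformative for grouping).
Only Taxon 1 and Taxon 5 show the derived state '+' for II, supporting them as a clade.
III (derived state '+') is unique to Taxon 5 (autapomorphy; uninformative for grouping).
All ingroup taxa share the derived state '+' for IV; it defines the ingroup but does not resolve relationships within it.
Most parsimonious ingroup topology: ((Taxon 1,Taxon 5),Taxon 8).
Taxon 5 and Taxon 1 share a more recent common ancestor with each other than either does with Taxon 8, so Taxon 8 is the least closely related of the three.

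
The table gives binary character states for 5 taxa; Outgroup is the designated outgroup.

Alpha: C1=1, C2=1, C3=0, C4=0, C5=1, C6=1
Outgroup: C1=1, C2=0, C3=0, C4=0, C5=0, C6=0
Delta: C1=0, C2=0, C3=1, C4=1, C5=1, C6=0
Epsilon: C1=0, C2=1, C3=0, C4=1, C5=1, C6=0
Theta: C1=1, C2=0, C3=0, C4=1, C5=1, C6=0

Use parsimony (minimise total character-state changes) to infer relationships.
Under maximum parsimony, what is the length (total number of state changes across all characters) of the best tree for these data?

7

Character polarity is set by the outgroup: the derived state is whichever differs from the outgroup's state, so for C1 the derived state is '0', and for the remaining characters it is '1'.
C1 (derived state '0') is shared by Delta and Epsilon — a synapomorphy uniting that clade.
C2 groups Alpha and Epsilon, which is incompatible with the clades supported by the remaining characters; treating it as convergent (homoplasy) costs fewer steps than any alternative tree.
C3: derived state '1' in Delta only — an autapomorphy, so it tells us nothing about relationships among taxa.
Only Delta, Epsilon, and Theta show the derived state '1' for C4, supporting them as a clade.
All ingroup taxa share the derived state '1' for C5; it defines the ingroup but does not resolve relationships within it.
C6 (derived state '1') is unique to Alpha (autapomorphy; uninformative for grouping).
Most parsimonious ingroup topology: (((Delta,Epsilon),Theta),Alpha).
Changes per character on this tree: C1: 1; C2: 2; C3: 1; C4: 1; C5: 1; C6: 1.
Total = 7.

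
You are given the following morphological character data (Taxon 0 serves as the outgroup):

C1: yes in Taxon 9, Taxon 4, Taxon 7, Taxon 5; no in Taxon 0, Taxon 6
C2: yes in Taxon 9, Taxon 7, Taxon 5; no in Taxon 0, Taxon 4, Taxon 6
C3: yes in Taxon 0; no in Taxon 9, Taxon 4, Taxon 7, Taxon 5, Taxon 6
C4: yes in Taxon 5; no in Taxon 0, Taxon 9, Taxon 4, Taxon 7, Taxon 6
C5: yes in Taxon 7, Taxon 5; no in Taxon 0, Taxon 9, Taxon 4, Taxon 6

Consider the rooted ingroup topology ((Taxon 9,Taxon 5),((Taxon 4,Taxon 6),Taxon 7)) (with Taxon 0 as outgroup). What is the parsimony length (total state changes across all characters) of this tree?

Map each character onto ((Taxon 9,Taxon 5),((Taxon 4,Taxon 6),Taxon 7)) (rooted by Taxon 0) and count the minimum state changes it requires (Fitch parsimony):
C1: 2; C2: 2; C3: 1; C4: 1; C5: 2.
Total tree length = 8.

8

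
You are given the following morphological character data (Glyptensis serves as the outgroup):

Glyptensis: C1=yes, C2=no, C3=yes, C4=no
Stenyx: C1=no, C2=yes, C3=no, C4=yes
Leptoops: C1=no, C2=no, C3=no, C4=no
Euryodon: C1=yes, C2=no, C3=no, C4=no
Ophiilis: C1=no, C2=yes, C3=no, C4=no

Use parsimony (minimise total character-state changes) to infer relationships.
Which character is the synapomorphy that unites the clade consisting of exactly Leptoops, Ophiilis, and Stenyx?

C1

Character polarity is set by the outgroup: the derived state is whichever differs from the outgroup's state, so for C1, C3 the derived state is 'no', and for the remaining characters it is 'yes'.
C1 (derived state 'no') is shared by Leptoops, Ophiilis, and Stenyx — a synapomorphy uniting that clade.
C2: derived state 'yes' in Ophiilis and Stenyx only — synapomorphy for {Ophiilis, Stenyx}.
C3 (derived state 'no') is shared by all ingroup taxa — unites the whole ingroup.
C4 (derived state 'yes') is unique to Stenyx (autapomorphy; uninformative for grouping).
Most parsimonious ingroup topology: (((Stenyx,Ophiilis),Leptoops),Euryodon).
The clade {Leptoops, Ophiilis, Stenyx} is supported by C1: its derived state 'no' occurs in exactly those taxa and in no other taxon (including the outgroup).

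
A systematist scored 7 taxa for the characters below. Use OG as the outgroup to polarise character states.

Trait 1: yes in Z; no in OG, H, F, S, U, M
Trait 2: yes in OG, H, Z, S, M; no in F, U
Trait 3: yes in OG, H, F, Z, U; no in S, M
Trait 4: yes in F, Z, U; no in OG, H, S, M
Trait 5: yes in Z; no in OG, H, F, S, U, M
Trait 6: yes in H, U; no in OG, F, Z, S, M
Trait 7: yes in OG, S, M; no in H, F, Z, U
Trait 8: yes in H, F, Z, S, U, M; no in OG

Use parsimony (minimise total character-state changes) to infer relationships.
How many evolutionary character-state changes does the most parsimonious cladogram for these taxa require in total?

9

Character polarity is set by the outgroup: the derived state is whichever differs from the outgroup's state, so for Trait 2, Trait 3, Trait 7 the derived state is 'no', and for the remaining characters it is 'yes'.
Trait 1 (derived state 'yes') is unique to Z (autapomorphy; uninformative for grouping).
Trait 2 (derived state 'no') is shared by F and U — a synapomorphy uniting that clade.
Only M and S show the derived state 'no' for Trait 3, supporting them as a clade.
Trait 4: derived state 'yes' in F, U, and Z only — synapomorphy for {F, U, Z}.
Trait 5 (derived state 'yes') is unique to Z (autapomorphy; uninformative for grouping).
Trait 6 groups H and U, which is incompatible with the clades supported by the remaining characters; treating it as convergent (homoplasy) costs fewer steps than any alternative tree.
Trait 7 (derived state 'no') is shared by F, H, U, and Z — a synapomorphy uniting that clade.
All ingroup taxa share the derived state 'yes' for Trait 8; it defines the ingroup but does not resolve relationships within it.
Most parsimonious ingroup topology: ((H,((F,U),Z)),(S,M)).
Changes per character on this tree: Trait 1: 1; Trait 2: 1; Trait 3: 1; Trait 4: 1; Trait 5: 1; Trait 6: 2; Trait 7: 1; Trait 8: 1.
Total = 9.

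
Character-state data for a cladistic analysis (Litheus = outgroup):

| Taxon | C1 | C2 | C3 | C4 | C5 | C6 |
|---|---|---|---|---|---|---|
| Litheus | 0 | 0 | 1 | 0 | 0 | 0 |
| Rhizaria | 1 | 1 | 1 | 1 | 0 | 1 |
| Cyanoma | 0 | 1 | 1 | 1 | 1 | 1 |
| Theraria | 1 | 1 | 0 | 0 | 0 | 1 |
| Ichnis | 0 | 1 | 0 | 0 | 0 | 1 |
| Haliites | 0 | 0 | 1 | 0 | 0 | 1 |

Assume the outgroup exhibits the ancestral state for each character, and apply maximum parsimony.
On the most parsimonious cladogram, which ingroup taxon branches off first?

Haliites

Character polarity is set by the outgroup: the derived state is whichever differs from the outgroup's state, so for C3 the derived state is '0', and for the remaining characters it is '1'.
C1 groups Rhizaria and Theraria, which is incompatible with the clades supported by the remaining characters; treating it as convergent (homoplasy) costs fewer steps than any alternative tree.
C2 (derived state '1') is shared by Cyanoma, Ichnis, Rhizaria, and Theraria — a synapomorphy uniting that clade.
C3: derived state '0' in Ichnis and Theraria only — synapomorphy for {Ichnis, Theraria}.
Only Cyanoma and Rhizaria show the derived state '1' for C4, supporting them as a clade.
C5: derived state '1' in Cyanoma only — an autapomorphy, so it tells us nothing about relationships among taxa.
C6 (derived state '1') is shared by all ingroup taxa — unites the whole ingroup.
Most parsimonious ingroup topology: (((Rhizaria,Cyanoma),(Theraria,Ichnis)),Haliites).
Haliites is sister to the clade containing all other ingroup taxa, so it is the earliest-diverging (most basal) ingroup lineage.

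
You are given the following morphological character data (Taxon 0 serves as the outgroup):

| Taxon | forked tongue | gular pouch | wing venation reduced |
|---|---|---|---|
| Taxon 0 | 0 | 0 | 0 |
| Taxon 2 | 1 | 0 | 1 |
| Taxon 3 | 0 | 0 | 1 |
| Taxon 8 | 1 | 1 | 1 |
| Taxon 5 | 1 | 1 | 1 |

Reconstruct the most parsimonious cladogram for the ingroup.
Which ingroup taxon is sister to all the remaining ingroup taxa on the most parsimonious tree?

The outgroup has state '0' for every character, so '1' is the derived state throughout.
forked tongue: derived state '1' in Taxon 2, Taxon 5, and Taxon 8 only — synapomorphy for {Taxon 2, Taxon 5, Taxon 8}.
gular pouch (derived state '1') is shared by Taxon 5 and Taxon 8 — a synapomorphy uniting that clade.
wing venation reduced (derived state '1') is shared by all ingroup taxa — unites the whole ingroup.
Most parsimonious ingroup topology: ((Taxon 2,(Taxon 8,Taxon 5)),Taxon 3).
Taxon 3 is sister to the clade containing all other ingroup taxa, so it is the earliest-diverging (most basal) ingroup lineage.

Taxon 3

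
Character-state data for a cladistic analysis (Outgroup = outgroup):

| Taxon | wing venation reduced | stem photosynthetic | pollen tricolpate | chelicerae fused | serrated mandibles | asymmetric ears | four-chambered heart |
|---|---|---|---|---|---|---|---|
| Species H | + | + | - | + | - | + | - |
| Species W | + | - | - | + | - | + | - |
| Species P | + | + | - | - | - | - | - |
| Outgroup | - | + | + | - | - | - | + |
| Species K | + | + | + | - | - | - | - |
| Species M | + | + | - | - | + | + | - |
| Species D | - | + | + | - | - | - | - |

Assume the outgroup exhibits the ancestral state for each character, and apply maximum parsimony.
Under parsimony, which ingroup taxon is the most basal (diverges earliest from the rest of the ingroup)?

Character polarity is set by the outgroup: the derived state is whichever differs from the outgroup's state, so for stem photosynthetic, pollen tricolpate, four-chambered heart the derived state is '-', and for the remaining characters it is '+'.
wing venation reduced (derived state '+') is shared by Species H, Species K, Species M, Species P, and Species W — a synapomorphy uniting that clade.
stem photosynthetic: derived state '-' in Species W only — an autapomorphy, so it tells us nothing about relationships among taxa.
pollen tricolpate (derived state '-') is shared by Species H, Species M, Species P, and Species W — a synapomorphy uniting that clade.
chelicerae fused: derived state '+' in Species H and Species W only — synapomorphy for {Species H, Species W}.
serrated mandibles: derived state '+' in Species M only — an autapomorphy, so it tells us nothing about relationships among taxa.
asymmetric ears: derived state '+' in Species H, Species M, and Species W only — synapomorphy for {Species H, Species M, Species W}.
All ingroup taxa share the derived state '-' for four-chambered heart; it defines the ingroup but does not resolve relationships within it.
Most parsimonious ingroup topology: (((Species P,(Species M,(Species H,Species W))),Species K),Species D).
Species D is sister to the clade containing all other ingroup taxa, so it is the earliest-diverging (most basal) ingroup lineage.

Species D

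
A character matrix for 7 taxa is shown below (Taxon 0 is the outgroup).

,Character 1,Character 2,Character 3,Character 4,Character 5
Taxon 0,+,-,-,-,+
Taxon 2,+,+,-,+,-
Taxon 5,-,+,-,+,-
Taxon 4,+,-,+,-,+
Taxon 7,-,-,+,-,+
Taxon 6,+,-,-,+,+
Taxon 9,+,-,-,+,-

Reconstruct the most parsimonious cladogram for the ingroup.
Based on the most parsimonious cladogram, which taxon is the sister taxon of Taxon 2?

Taxon 5

Character polarity is set by the outgroup: the derived state is whichever differs from the outgroup's state, so for Character 1, Character 5 the derived state is '-', and for the remaining characters it is '+'.
Character 1 (state '-') occurs in Taxon 5 and Taxon 7 but conflicts with the nesting implied by the other characters — most parsimoniously interpreted as homoplasy.
Only Taxon 2 and Taxon 5 show the derived state '+' for Character 2, supporting them as a clade.
Only Taxon 4 and Taxon 7 show the derived state '+' for Character 3, supporting them as a clade.
Only Taxon 2, Taxon 5, Taxon 6, and Taxon 9 show the derived state '+' for Character 4, supporting them as a clade.
Only Taxon 2, Taxon 5, and Taxon 9 show the derived state '-' for Character 5, supporting them as a clade.
Most parsimonious ingroup topology: ((((Taxon 2,Taxon 5),Taxon 9),Taxon 6),(Taxon 4,Taxon 7)).
Taxon 2 and Taxon 5 form a cherry on this tree, so they are sister taxa.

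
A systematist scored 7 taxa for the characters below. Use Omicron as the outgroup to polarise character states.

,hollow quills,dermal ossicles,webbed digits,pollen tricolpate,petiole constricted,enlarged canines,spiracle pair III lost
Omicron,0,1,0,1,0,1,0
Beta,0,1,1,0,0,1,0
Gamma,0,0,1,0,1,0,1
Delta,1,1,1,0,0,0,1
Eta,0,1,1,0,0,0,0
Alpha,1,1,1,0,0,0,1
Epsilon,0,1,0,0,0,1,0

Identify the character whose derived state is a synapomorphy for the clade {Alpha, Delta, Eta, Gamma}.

enlarged canines

Character polarity is set by the outgroup: the derived state is whichever differs from the outgroup's state, so for dermal ossicles, pollen tricolpate, enlarged canines the derived state is '0', and for the remaining characters it is '1'.
Only Alpha and Delta show the derived state '1' for hollow quills, supporting them as a clade.
dermal ossicles: derived state '0' in Gamma only — an autapomorphy, so it tells us nothing about relationships among taxa.
Only Alpha, Beta, Delta, Eta, and Gamma show the derived state '1' for webbed digits, supporting them as a clade.
pollen tricolpate (derived state '0') is shared by all ingroup taxa — unites the whole ingroup.
petiole constricted: derived state '1' in Gamma only — an autapomorphy, so it tells us nothing about relationships among taxa.
enlarged canines (derived state '0') is shared by Alpha, Delta, Eta, and Gamma — a synapomorphy uniting that clade.
Only Alpha, Delta, and Gamma show the derived state '1' for spiracle pair III lost, supporting them as a clade.
Most parsimonious ingroup topology: ((Beta,((Gamma,(Delta,Alpha)),Eta)),Epsilon).
The clade {Alpha, Delta, Eta, Gamma} is supported by enlarged canines: its derived state '0' occurs in exactly those taxa and in no other taxon (including the outgroup).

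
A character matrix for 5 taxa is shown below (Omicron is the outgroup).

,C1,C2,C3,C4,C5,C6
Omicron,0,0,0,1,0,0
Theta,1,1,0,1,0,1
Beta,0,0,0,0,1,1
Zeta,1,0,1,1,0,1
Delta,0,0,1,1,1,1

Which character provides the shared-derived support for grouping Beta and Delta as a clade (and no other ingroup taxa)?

Character polarity is set by the outgroup: the derived state is whichever differs from the outgroup's state, so for C4 the derived state is '0', and for the remaining characters it is '1'.
C1: derived state '1' in Theta and Zeta only — synapomorphy for {Theta, Zeta}.
C2: derived state '1' in Theta only — an autapomorphy, so it tells us nothing about relationships among taxa.
C3 groups Delta and Zeta, which is incompatible with the clades supported by the remaining characters; treating it as convergent (homoplasy) costs fewer steps than any alternative tree.
C4 (derived state '0') is unique to Beta (autapomorphy; uninformative for grouping).
C5: derived state '1' in Beta and Delta only — synapomorphy for {Beta, Delta}.
All ingroup taxa share the derived state '1' for C6; it defines the ingroup but does not resolve relationships within it.
Most parsimonious ingroup topology: ((Theta,Zeta),(Beta,Delta)).
The clade {Beta, Delta} is supported by C5: its derived state '1' occurs in exactly those taxa and in no other taxon (including the outgroup).

C5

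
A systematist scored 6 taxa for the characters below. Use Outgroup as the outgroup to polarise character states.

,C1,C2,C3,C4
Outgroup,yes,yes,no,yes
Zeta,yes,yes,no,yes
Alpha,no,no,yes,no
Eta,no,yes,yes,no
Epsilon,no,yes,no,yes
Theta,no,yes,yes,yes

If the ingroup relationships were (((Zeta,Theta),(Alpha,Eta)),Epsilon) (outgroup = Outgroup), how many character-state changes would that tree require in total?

Map each character onto (((Zeta,Theta),(Alpha,Eta)),Epsilon) (rooted by Outgroup) and count the minimum state changes it requires (Fitch parsimony):
C1: 2; C2: 1; C3: 2; C4: 1.
Total tree length = 6.

6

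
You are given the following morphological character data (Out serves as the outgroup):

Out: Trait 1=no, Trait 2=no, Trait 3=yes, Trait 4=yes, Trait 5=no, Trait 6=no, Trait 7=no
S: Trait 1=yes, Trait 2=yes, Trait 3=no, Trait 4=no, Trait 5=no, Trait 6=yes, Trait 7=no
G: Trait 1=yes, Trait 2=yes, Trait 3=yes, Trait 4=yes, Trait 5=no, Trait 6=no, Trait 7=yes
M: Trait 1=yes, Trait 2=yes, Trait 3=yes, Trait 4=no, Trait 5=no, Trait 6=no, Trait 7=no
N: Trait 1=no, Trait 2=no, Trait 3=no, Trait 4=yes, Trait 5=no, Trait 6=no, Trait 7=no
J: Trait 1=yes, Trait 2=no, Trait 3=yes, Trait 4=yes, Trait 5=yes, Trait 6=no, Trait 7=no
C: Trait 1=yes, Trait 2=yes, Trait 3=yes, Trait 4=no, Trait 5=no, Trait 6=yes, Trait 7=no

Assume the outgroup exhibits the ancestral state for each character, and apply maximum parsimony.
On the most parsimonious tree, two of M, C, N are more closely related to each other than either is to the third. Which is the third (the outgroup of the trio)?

N

Character polarity is set by the outgroup: the derived state is whichever differs from the outgroup's state, so for Trait 3, Trait 4 the derived state is 'no', and for the remaining characters it is 'yes'.
Trait 1 (derived state 'yes') is shared by C, G, J, M, and S — a synapomorphy uniting that clade.
Trait 2 (derived state 'yes') is shared by C, G, M, and S — a synapomorphy uniting that clade.
Trait 3 (state 'no') occurs in N and S but conflicts with the nesting implied by the other characters — most parsimoniously interpreted as homoplasy.
Trait 4: derived state 'no' in C, M, and S only — synapomorphy for {C, M, S}.
Trait 5 (derived state 'yes') is unique to J (autapomorphy; uninformative for grouping).
Trait 6: derived state 'yes' in C and S only — synapomorphy for {C, S}.
Trait 7: derived state 'yes' in G only — an autapomorphy, so it tells us nothing about relationships among taxa.
Most parsimonious ingroup topology: (((((C,S),M),G),J),N).
M and C share a more recent common ancestor with each other than either does with N, so N is the least closely related of the three.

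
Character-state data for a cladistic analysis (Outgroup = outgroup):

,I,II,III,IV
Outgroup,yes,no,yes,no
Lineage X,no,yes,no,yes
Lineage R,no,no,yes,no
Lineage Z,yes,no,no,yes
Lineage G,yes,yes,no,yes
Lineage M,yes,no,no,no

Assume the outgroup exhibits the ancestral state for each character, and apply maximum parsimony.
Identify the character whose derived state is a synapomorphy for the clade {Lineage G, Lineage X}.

II

Character polarity is set by the outgroup: the derived state is whichever differs from the outgroup's state, so for I, III the derived state is 'no', and for the remaining characters it is 'yes'.
I (state 'no') occurs in Lineage R and Lineage X but conflicts with the nesting implied by the other characters — most parsimoniously interpreted as homoplasy.
II: derived state 'yes' in Lineage G and Lineage X only — synapomorphy for {Lineage G, Lineage X}.
III: derived state 'no' in Lineage G, Lineage M, Lineage X, and Lineage Z only — synapomorphy for {Lineage G, Lineage M, Lineage X, Lineage Z}.
Only Lineage G, Lineage X, and Lineage Z show the derived state 'yes' for IV, supporting them as a clade.
Most parsimonious ingroup topology: ((((Lineage X,Lineage G),Lineage Z),Lineage M),Lineage R).
The clade {Lineage G, Lineage X} is supported by II: its derived state 'yes' occurs in exactly those taxa and in no other taxon (including the outgroup).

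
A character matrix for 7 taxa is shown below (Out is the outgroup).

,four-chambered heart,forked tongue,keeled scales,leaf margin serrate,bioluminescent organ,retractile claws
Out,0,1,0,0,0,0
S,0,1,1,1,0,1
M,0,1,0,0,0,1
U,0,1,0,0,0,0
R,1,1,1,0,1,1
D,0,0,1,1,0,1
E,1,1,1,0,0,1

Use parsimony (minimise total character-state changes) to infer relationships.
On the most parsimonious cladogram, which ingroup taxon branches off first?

Character polarity is set by the outgroup: the derived state is whichever differs from the outgroup's state, so for forked tongue the derived state is '0', and for the remaining characters it is '1'.
four-chambered heart: derived state '1' in E and R only — synapomorphy for {E, R}.
forked tongue: derived state '0' in D only — an autapomorphy, so it tells us nothing about relationships among taxa.
keeled scales: derived state '1' in D, E, R, and S only — synapomorphy for {D, E, R, S}.
Only D and S show the derived state '1' for leaf margin serrate, supporting them as a clade.
bioluminescent organ: derived state '1' in R only — an autapomorphy, so it tells us nothing about relationships among taxa.
Only D, E, M, R, and S show the derived state '1' for retractile claws, supporting them as a clade.
Most parsimonious ingroup topology: ((((S,D),(R,E)),M),U).
U is sister to the clade containing all other ingroup taxa, so it is the earliest-diverging (most basal) ingroup lineage.

U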